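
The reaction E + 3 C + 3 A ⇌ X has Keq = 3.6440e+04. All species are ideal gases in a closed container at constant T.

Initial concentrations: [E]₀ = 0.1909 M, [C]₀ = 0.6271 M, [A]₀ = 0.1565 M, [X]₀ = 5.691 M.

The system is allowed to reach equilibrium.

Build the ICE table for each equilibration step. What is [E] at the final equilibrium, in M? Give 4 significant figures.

Q₀ = 3.1538e+04 vs Keq = 3.6440e+04 ⇒ Q<K, forward
Step 1:
                   E          C          A          X
  init        0.1909     0.6271     0.1565      5.691
  Δ        -0.001843  -0.005529  -0.005529   0.001843
  eq          0.1891     0.6216      0.151      5.693
  solve Keq expr → x = 0.001843; check Q = 3.6440e+04

[E]_eq = 0.1891 M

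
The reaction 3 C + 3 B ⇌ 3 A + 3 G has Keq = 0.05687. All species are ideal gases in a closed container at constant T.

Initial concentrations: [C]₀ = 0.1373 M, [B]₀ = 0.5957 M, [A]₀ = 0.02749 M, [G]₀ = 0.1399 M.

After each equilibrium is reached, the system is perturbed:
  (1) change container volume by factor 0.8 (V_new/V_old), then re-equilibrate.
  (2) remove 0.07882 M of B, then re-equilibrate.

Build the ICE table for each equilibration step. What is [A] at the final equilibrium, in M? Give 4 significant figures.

Q₀ = 1.0396e-04 vs Keq = 0.05687 ⇒ Q<K, forward
Step 1:
                   C          B          A          G
  Initial     0.1373     0.5957    0.02749     0.1399
  Change      -0.057     -0.057      0.057      0.057
  Equil       0.0803     0.5387    0.08449     0.1969
  solve Keq expr → x = 0.019; check Q = 0.05687
Then change container volume by factor 0.8 (V_new/V_old).
Step 2:
                   C          B          A          G
  Initial     0.1004     0.6734     0.1056     0.2461
  Change           0          0          0          0
  Equil       0.1004     0.6734     0.1056     0.2461
  solve Keq expr → x = 0; check Q = 0.05687
Then remove 0.07882 M of B.
Step 3:
                   C          B          A          G
  Initial     0.1004     0.5946     0.1056     0.2461
  Change     0.00494    0.00494   -0.00494   -0.00494
  Equil       0.1053     0.5995     0.1007     0.2412
  solve Keq expr → x = -0.001647; check Q = 0.05687

[A]_eq = 0.1007 M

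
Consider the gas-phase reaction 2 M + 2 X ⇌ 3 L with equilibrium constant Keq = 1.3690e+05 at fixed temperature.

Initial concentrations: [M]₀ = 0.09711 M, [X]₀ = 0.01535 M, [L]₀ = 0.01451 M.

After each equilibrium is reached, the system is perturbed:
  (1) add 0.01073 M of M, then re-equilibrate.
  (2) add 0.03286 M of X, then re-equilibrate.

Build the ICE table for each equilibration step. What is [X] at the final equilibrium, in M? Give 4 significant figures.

[X]_eq = 0.001106 M

Q₀ = 1.375 vs Keq = 1.3690e+05 ⇒ Q<K, forward
Step 1:
                    M           X           L
  Initial     0.09711     0.01535     0.01451
  Change     -0.01511    -0.01511     0.02267
  Equil         0.082  2.3631e-04     0.03718
  solve Keq expr → x = 0.007557; check Q = 1.3690e+05
Then add 0.01073 M of M.
Step 2:
                    M           X           L
  Initial     0.09273  2.3631e-04     0.03718
  Change  -2.6943e-05 -2.6943e-05  4.0415e-05
  Equil        0.0927  2.0936e-04     0.03722
  solve Keq expr → x = 1.3472e-05; check Q = 1.3690e+05
Then add 0.03286 M of X.
Step 3:
                    M           X           L
  Initial      0.0927     0.03307     0.03722
  Change     -0.03196    -0.03196     0.04795
  Equil       0.06074    0.001106     0.08517
  solve Keq expr → x = 0.01598; check Q = 1.3690e+05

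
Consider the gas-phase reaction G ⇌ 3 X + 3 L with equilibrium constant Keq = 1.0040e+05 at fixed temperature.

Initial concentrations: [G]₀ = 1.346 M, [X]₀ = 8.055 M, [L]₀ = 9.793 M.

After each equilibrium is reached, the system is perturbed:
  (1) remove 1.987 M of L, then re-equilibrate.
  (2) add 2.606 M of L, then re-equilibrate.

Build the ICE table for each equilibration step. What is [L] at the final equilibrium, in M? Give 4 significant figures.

[L]_eq = 8.837 M

Q₀ = 3.6467e+05 vs Keq = 1.0040e+05 ⇒ Q>K, reverse
Step 1:
                    G           X           L
  init          1.346       8.055       9.793
  Δ            0.4521      -1.356      -1.356
  eq            1.798       6.699       8.437
  solve Keq expr → x = -0.4521; check Q = 1.0040e+05
Then remove 1.987 M of L.
Step 2:
                    G           X           L
  init          1.798       6.699        6.45
  Δ           -0.2524      0.7573      0.7573
  eq            1.546       7.456       7.207
  solve Keq expr → x = 0.2524; check Q = 1.0040e+05
Then add 2.606 M of L.
Step 3:
                    G           X           L
  init          1.546       7.456       9.813
  Δ            0.3253     -0.9758     -0.9758
  eq            1.871        6.48       8.837
  solve Keq expr → x = -0.3253; check Q = 1.0040e+05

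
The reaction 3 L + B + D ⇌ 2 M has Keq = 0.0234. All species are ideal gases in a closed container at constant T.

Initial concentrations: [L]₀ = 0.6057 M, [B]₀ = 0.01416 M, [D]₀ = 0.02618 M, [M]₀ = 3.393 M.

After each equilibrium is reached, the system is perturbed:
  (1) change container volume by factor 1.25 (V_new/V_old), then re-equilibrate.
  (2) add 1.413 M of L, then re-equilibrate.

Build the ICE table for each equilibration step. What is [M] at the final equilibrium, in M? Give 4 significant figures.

Q₀ = 1.3975e+05 vs Keq = 0.0234 ⇒ Q>K, reverse
Step 1:
                   L          B          D          M
  I           0.6057    0.01416    0.02618      3.393
  C            3.217      1.072      1.072     -2.144
  E            3.822      1.086      1.098      1.249
  solve Keq expr → x = -1.072; check Q = 0.0234
Then change container volume by factor 1.25 (V_new/V_old).
Step 2:
                   L          B          D          M
  I            3.058     0.8691     0.8787     0.9989
  C           0.2144    0.07147    0.07147    -0.1429
  E            3.272     0.9405     0.9502      0.856
  solve Keq expr → x = -0.07147; check Q = 0.0234
Then add 1.413 M of L.
Step 3:
                   L          B          D          M
  I            4.685     0.9405     0.9502      0.856
  C          -0.3862    -0.1287    -0.1287     0.2575
  E            4.299     0.8118     0.8214      1.113
  solve Keq expr → x = 0.1287; check Q = 0.0234

[M]_eq = 1.113 M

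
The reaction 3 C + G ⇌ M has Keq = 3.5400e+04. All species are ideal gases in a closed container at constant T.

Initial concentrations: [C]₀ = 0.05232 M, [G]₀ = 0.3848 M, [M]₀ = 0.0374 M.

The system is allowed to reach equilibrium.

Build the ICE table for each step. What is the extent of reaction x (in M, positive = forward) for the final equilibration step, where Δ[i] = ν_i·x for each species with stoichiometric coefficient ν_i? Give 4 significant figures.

x = 0.01225 M

Q₀ = 678.6 vs Keq = 3.5400e+04 ⇒ Q<K, forward
Step 1:
                    C           G           M
  Initial     0.05232      0.3848      0.0374
  Change     -0.03676    -0.01225     0.01225
  Equil       0.01556      0.3725     0.04965
  solve Keq expr → x = 0.01225; check Q = 3.5400e+04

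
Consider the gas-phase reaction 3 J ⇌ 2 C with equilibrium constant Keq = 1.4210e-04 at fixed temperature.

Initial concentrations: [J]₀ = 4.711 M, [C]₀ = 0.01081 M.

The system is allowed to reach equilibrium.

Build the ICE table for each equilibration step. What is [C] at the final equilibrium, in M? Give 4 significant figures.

[C]_eq = 0.1158 M

Q₀ = 1.1177e-06 vs Keq = 1.4210e-04 ⇒ Q<K, forward
Step 1:
                   J          C
  Initial      4.711    0.01081
  Change     -0.1575      0.105
  Equil        4.553     0.1158
  solve Keq expr → x = 0.05251; check Q = 1.4210e-04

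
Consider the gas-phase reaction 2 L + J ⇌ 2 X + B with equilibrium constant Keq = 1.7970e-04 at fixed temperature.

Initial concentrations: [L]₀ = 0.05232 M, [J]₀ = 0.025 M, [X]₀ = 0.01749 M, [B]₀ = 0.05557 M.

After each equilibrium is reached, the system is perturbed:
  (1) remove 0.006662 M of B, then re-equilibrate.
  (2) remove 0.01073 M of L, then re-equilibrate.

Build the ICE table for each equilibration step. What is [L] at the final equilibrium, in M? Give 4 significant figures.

[L]_eq = 0.05837 M

Q₀ = 0.2484 vs Keq = 1.7970e-04 ⇒ Q>K, reverse
Step 1:
                   L          J          X          B
  Initial    0.05232      0.025    0.01749    0.05557
  Change     0.01671   0.008356   -0.01671  -0.008356
  Equil      0.06903    0.03336 7.7782e-04    0.04721
  solve Keq expr → x = -0.008356; check Q = 1.7970e-04
Then remove 0.006662 M of B.
Step 2:
                   L          J          X          B
  Initial    0.06903    0.03336 7.7782e-04    0.04055
  Change  -6.0045e-05 -3.0023e-05 6.0045e-05 3.0023e-05
  Equil      0.06897    0.03333 8.3786e-04    0.04058
  solve Keq expr → x = 3.0023e-05; check Q = 1.7970e-04
Then remove 0.01073 M of L.
Step 3:
                   L          J          X          B
  Initial    0.05824    0.03333 8.3786e-04    0.04058
  Change  1.2756e-04 6.3780e-05 -1.2756e-04 -6.3780e-05
  Equil      0.05837    0.03339 7.1030e-04    0.04052
  solve Keq expr → x = -6.3780e-05; check Q = 1.7970e-04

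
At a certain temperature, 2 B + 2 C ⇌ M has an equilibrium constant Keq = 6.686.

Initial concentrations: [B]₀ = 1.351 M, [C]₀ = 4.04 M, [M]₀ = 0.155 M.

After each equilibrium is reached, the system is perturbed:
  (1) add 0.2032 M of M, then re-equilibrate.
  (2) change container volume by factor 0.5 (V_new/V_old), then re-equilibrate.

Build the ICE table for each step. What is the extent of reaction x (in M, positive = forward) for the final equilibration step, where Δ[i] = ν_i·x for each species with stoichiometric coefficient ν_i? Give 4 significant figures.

Q₀ = 0.005203 vs Keq = 6.686 ⇒ Q<K, forward
Step 1:
                   B          C          M
  init         1.351       4.04      0.155
  Δ            -1.23      -1.23     0.6151
  eq          0.1208       2.81     0.7701
  solve Keq expr → x = 0.6151; check Q = 6.686
Then add 0.2032 M of M.
Step 2:
                   B          C          M
  init        0.1208       2.81     0.9733
  Δ          0.01386    0.01386  -0.006928
  eq          0.1346      2.824     0.9664
  solve Keq expr → x = -0.006928; check Q = 6.686
Then change container volume by factor 0.5 (V_new/V_old).
Step 3:
                   B          C          M
  init        0.2693      5.647      1.933
  Δ           -0.169     -0.169    0.08451
  eq          0.1003      5.478      2.017
  solve Keq expr → x = 0.08451; check Q = 6.686

x = 0.08451 M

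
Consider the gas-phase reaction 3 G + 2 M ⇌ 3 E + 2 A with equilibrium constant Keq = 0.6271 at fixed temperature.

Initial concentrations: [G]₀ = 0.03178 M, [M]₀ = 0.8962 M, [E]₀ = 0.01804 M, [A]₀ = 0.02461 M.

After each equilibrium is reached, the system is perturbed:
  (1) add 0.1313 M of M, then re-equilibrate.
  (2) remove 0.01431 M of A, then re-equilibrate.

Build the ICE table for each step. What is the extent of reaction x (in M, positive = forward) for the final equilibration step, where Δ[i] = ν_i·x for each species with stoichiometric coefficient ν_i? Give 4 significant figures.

x = 4.1949e-04 M

Q₀ = 1.3793e-04 vs Keq = 0.6271 ⇒ Q<K, forward
Step 1:
                    G           M           E           A
  Initial     0.03178      0.8962     0.01804     0.02461
  Change     -0.02519     -0.0168     0.02519      0.0168
  Equil      0.006586      0.8794     0.04323     0.04141
  solve Keq expr → x = 0.008398; check Q = 0.6271
Then add 0.1313 M of M.
Step 2:
                    G           M           E           A
  Initial    0.006586       1.011     0.04323     0.04141
  Change  -4.8361e-04 -3.2241e-04  4.8361e-04  3.2241e-04
  Equil      0.006102        1.01     0.04372     0.04173
  solve Keq expr → x = 1.6120e-04; check Q = 0.6271
Then remove 0.01431 M of A.
Step 3:
                    G           M           E           A
  Initial    0.006102        1.01     0.04372     0.02742
  Change    -0.001258 -8.3898e-04    0.001258  8.3898e-04
  Equil      0.004844        1.01     0.04498     0.02826
  solve Keq expr → x = 4.1949e-04; check Q = 0.6271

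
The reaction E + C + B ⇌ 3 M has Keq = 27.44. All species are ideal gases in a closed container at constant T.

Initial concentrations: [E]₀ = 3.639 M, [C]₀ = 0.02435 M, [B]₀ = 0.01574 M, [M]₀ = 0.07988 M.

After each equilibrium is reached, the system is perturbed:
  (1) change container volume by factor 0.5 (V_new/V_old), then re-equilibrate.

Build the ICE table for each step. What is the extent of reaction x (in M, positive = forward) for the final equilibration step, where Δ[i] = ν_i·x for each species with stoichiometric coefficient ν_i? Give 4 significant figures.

Q₀ = 0.3655 vs Keq = 27.44 ⇒ Q<K, forward
Step 1:
                  E         C         B         M
  init        3.639   0.02435   0.01574   0.07988
  Δ        -0.01399  -0.01399  -0.01399   0.04196
  eq          3.625   0.01036  0.001754    0.1218
  solve Keq expr → x = 0.01399; check Q = 27.44
Then change container volume by factor 0.5 (V_new/V_old).
Step 2:
                  E         C         B         M
  init         7.25   0.02073  0.003509    0.2437
  Δ               0         0         0         0
  eq           7.25   0.02073  0.003509    0.2437
  solve Keq expr → x = 0; check Q = 27.44

x = 0 M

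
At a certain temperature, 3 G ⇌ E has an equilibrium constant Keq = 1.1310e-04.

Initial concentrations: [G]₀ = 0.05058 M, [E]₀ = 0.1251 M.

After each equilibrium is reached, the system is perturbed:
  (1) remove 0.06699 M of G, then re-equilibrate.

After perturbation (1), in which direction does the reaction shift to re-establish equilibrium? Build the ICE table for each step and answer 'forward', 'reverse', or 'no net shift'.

Direction: reverse

Q₀ = 966.8 vs Keq = 1.1310e-04 ⇒ Q>K, reverse
Step 1:
                   G          E
  init       0.05058     0.1251
  Δ           0.3753    -0.1251
  eq          0.4259 8.7346e-06
  solve Keq expr → x = -0.1251; check Q = 1.1310e-04
Then remove 0.06699 M of G.
Step 2:
                   G          E
  init        0.3589 8.7346e-06
  Δ       1.0522e-05 -3.5072e-06
  eq          0.3589 5.2274e-06
  solve Keq expr → x = -3.5072e-06; check Q = 1.1310e-04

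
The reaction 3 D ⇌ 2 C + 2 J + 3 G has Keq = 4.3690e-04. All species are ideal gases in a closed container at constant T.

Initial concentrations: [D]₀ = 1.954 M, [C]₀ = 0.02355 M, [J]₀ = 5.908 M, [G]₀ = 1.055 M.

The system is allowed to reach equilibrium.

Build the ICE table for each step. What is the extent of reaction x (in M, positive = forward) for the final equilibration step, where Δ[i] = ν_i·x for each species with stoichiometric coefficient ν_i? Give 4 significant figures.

x = -0.007091 M

Q₀ = 0.003047 vs Keq = 4.3690e-04 ⇒ Q>K, reverse
Step 1:
                  D         C         J         G
  Initial     1.954   0.02355     5.908     1.055
  Change    0.02127  -0.01418  -0.01418  -0.02127
  Equil       1.975  0.009368     5.894     1.034
  solve Keq expr → x = -0.007091; check Q = 4.3690e-04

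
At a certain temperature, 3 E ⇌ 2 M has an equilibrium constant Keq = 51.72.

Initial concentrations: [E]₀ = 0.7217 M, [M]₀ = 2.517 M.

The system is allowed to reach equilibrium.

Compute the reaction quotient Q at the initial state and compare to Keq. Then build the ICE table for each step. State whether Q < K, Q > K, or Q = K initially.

Q₀ = 16.85; Q < K (proceeds forward)

Q₀ = 16.85 vs Keq = 51.72 ⇒ Q<K, forward
Step 1:
                  E         M
  Initial    0.7217     2.517
  Change    -0.2071     0.138
  Equil      0.5146     2.655
  solve Keq expr → x = 0.06902; check Q = 51.72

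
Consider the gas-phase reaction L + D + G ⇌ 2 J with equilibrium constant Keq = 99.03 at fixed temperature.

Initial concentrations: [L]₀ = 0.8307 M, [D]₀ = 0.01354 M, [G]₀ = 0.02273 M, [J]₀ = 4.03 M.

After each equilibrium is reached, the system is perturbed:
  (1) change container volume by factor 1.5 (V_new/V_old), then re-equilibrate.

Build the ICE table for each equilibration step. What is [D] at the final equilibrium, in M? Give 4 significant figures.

[D]_eq = 0.2467 M

Q₀ = 6.3525e+04 vs Keq = 99.03 ⇒ Q>K, reverse
Step 1:
                    L           D           G           J
  Initial      0.8307     0.01354     0.02273        4.03
  Change       0.3045      0.3045      0.3045     -0.6091
  Equil         1.135      0.3181      0.3273       3.421
  solve Keq expr → x = -0.3045; check Q = 99.03
Then change container volume by factor 1.5 (V_new/V_old).
Step 2:
                    L           D           G           J
  Initial      0.7568      0.2121      0.2182       2.281
  Change      0.03467     0.03467     0.03467    -0.06934
  Equil        0.7915      0.2467      0.2528       2.211
  solve Keq expr → x = -0.03467; check Q = 99.03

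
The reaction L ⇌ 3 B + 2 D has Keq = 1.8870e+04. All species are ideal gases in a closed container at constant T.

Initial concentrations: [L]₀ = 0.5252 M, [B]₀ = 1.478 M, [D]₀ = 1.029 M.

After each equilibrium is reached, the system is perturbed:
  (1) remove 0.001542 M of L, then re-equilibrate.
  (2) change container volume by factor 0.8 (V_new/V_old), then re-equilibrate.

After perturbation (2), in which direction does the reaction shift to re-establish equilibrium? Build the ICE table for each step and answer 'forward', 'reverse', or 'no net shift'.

Q₀ = 6.509 vs Keq = 1.8870e+04 ⇒ Q<K, forward
Step 1:
                   L          B          D
  I           0.5252      1.478      1.029
  C          -0.5189      1.557      1.038
  E         0.006326      3.035      2.067
  solve Keq expr → x = 0.5189; check Q = 1.8870e+04
Then remove 0.001542 M of L.
Step 2:
                   L          B          D
  I         0.004784      3.035      2.067
  C         0.001496  -0.004487  -0.002992
  E          0.00628       3.03      2.064
  solve Keq expr → x = -0.001496; check Q = 1.8870e+04
Then change container volume by factor 0.8 (V_new/V_old).
Step 3:
                   L          B          D
  I         0.007849      3.788       2.58
  C          0.01053    -0.0316   -0.02107
  E          0.01838      3.756      2.559
  solve Keq expr → x = -0.01053; check Q = 1.8870e+04

Direction: reverse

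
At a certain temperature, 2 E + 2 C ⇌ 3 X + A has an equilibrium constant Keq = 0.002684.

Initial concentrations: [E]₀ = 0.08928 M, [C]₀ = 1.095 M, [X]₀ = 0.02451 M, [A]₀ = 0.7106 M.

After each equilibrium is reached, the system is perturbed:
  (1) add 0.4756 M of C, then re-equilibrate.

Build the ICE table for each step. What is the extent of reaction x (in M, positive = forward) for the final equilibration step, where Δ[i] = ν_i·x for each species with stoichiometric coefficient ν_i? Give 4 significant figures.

Q₀ = 0.001095 vs Keq = 0.002684 ⇒ Q<K, forward
Step 1:
                   E          C          X          A
  init       0.08928      1.095    0.02451     0.7106
  Δ        -0.004809  -0.004809   0.007213   0.002404
  eq         0.08447       1.09    0.03172      0.713
  solve Keq expr → x = 0.002404; check Q = 0.002684
Then add 0.4756 M of C.
Step 2:
                   E          C          X          A
  init       0.08447      1.566    0.03172      0.713
  Δ        -0.004688  -0.004688   0.007031   0.002344
  eq         0.07978      1.561    0.03875     0.7153
  solve Keq expr → x = 0.002344; check Q = 0.002684

x = 0.002344 M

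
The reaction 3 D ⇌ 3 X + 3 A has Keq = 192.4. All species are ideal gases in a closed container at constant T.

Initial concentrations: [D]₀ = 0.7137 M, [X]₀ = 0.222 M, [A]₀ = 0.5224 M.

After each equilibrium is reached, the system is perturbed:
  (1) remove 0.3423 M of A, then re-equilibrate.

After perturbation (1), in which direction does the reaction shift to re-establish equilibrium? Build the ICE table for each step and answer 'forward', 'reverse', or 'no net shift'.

Q₀ = 0.004291 vs Keq = 192.4 ⇒ Q<K, forward
Step 1:
                   D          X          A
  init        0.7137      0.222     0.5224
  Δ          -0.5653     0.5653     0.5653
  eq          0.1484     0.7873      1.088
  solve Keq expr → x = 0.1884; check Q = 192.4
Then remove 0.3423 M of A.
Step 2:
                   D          X          A
  init        0.1484     0.7873     0.7454
  Δ         -0.03671    0.03671    0.03671
  eq          0.1116     0.8241     0.7822
  solve Keq expr → x = 0.01224; check Q = 192.4

Direction: forward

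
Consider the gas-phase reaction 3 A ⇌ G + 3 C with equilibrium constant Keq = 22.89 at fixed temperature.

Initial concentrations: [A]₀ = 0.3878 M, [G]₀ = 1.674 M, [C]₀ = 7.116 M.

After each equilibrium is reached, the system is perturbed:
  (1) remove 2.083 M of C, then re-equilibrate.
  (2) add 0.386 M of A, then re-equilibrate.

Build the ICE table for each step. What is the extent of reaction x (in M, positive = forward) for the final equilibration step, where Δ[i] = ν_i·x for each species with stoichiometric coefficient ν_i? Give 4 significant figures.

x = 0.08473 M

Q₀ = 1.0343e+04 vs Keq = 22.89 ⇒ Q>K, reverse
Step 1:
                    A           G           C
  I            0.3878       1.674       7.116
  C             1.627     -0.5423      -1.627
  E             2.015       1.132       5.489
  solve Keq expr → x = -0.5423; check Q = 22.89
Then remove 2.083 M of C.
Step 2:
                    A           G           C
  I             2.015       1.132       3.406
  C           -0.5091      0.1697      0.5091
  E             1.506       1.301       3.915
  solve Keq expr → x = 0.1697; check Q = 22.89
Then add 0.386 M of A.
Step 3:
                    A           G           C
  I             1.892       1.301       3.915
  C           -0.2542     0.08473      0.2542
  E             1.637       1.386       4.169
  solve Keq expr → x = 0.08473; check Q = 22.89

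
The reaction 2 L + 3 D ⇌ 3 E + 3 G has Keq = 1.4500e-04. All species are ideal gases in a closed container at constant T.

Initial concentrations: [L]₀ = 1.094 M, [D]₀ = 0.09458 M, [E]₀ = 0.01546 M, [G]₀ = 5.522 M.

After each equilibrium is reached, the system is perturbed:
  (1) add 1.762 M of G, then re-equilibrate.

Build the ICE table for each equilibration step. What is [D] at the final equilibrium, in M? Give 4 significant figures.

Q₀ = 0.6144 vs Keq = 1.4500e-04 ⇒ Q>K, reverse
Step 1:
                  L         D         E         G
  init        1.094   0.09458   0.01546     5.522
  Δ        0.009567   0.01435  -0.01435  -0.01435
  eq          1.104    0.1089   0.00111     5.508
  solve Keq expr → x = -0.004783; check Q = 1.4500e-04
Then add 1.762 M of G.
Step 2:
                  L         D         E         G
  init        1.104    0.1089   0.00111      7.27
  Δ       1.7784e-04 2.6676e-04 -2.6676e-04 -2.6676e-04
  eq          1.104    0.1092 8.4285e-04     7.269
  solve Keq expr → x = -8.8922e-05; check Q = 1.4500e-04

[D]_eq = 0.1092 M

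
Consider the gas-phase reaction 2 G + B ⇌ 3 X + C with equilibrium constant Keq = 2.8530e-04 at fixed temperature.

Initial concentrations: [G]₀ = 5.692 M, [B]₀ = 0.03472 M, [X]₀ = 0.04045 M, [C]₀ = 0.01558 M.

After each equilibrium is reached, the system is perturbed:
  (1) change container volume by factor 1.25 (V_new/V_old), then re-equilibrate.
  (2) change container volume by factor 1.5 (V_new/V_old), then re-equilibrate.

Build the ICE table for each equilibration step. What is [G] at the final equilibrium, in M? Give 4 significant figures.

Q₀ = 9.1667e-07 vs Keq = 2.8530e-04 ⇒ Q<K, forward
Step 1:
                    G           B           X           C
  Initial       5.692     0.03472     0.04045     0.01558
  Change     -0.05324    -0.02662     0.07986     0.02662
  Equil         5.639    0.008101      0.1203      0.0422
  solve Keq expr → x = 0.02662; check Q = 2.8530e-04
Then change container volume by factor 1.25 (V_new/V_old).
Step 2:
                    G           B           X           C
  Initial       4.511    0.006481     0.09625     0.03376
  Change    -0.001555 -7.7764e-04    0.002333  7.7764e-04
  Equil         4.509    0.005703     0.09858     0.03454
  solve Keq expr → x = 7.7764e-04; check Q = 2.8530e-04
Then change container volume by factor 1.5 (V_new/V_old).
Step 3:
                    G           B           X           C
  Initial       3.006    0.003802     0.06572     0.02302
  Change    -0.001703 -8.5161e-04    0.002555  8.5161e-04
  Equil         3.005     0.00295     0.06827     0.02388
  solve Keq expr → x = 8.5161e-04; check Q = 2.8530e-04

[G]_eq = 3.005 M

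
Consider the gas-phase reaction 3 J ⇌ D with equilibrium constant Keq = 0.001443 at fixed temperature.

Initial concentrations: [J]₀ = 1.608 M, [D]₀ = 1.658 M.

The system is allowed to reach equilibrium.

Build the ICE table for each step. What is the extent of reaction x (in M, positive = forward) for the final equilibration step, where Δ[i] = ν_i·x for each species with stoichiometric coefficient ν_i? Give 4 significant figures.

Q₀ = 0.3988 vs Keq = 0.001443 ⇒ Q>K, reverse
Step 1:
                   J          D
  I            1.608      1.658
  C            4.148     -1.383
  E            5.756     0.2752
  solve Keq expr → x = -1.383; check Q = 0.001443

x = -1.383 M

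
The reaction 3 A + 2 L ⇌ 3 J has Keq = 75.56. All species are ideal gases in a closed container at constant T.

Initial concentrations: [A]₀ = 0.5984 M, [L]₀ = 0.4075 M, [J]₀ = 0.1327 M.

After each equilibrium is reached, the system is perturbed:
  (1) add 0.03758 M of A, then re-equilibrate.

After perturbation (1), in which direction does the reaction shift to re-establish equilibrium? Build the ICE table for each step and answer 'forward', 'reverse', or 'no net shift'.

Direction: forward

Q₀ = 0.06567 vs Keq = 75.56 ⇒ Q<K, forward
Step 1:
                   A          L          J
  I           0.5984     0.4075     0.1327
  C          -0.3028    -0.2018     0.3028
  E           0.2956     0.2057     0.4355
  solve Keq expr → x = 0.1009; check Q = 75.56
Then add 0.03758 M of A.
Step 2:
                   A          L          J
  I           0.3332     0.2057     0.4355
  C         -0.01585   -0.01057    0.01585
  E           0.3174     0.1951     0.4513
  solve Keq expr → x = 0.005284; check Q = 75.56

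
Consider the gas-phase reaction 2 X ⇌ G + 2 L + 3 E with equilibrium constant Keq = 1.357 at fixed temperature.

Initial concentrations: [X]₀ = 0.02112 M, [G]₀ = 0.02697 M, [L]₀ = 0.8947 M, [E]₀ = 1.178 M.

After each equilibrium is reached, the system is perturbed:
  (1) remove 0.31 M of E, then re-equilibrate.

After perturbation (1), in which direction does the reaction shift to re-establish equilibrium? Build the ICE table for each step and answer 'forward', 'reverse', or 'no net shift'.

Q₀ = 79.12 vs Keq = 1.357 ⇒ Q>K, reverse
Step 1:
                   X          G          L          E
  I          0.02112    0.02697     0.8947      1.178
  C          0.04286   -0.02143   -0.04286   -0.06429
  E          0.06398   0.005541     0.8518      1.114
  solve Keq expr → x = -0.02143; check Q = 1.357
Then remove 0.31 M of E.
Step 2:
                   X          G          L          E
  I          0.06398   0.005541     0.8518     0.8037
  C        -0.009106   0.004553   0.009106    0.01366
  E          0.05487    0.01009     0.8609     0.8174
  solve Keq expr → x = 0.004553; check Q = 1.357

Direction: forward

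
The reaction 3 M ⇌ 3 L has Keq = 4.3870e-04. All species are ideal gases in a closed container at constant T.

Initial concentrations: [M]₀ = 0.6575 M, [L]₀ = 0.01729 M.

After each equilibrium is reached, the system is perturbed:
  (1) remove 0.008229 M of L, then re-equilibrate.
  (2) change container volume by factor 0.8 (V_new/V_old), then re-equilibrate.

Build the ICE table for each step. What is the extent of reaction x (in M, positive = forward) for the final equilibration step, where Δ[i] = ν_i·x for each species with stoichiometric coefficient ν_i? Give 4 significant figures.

Q₀ = 1.8184e-05 vs Keq = 4.3870e-04 ⇒ Q<K, forward
Step 1:
                    M           L
  init         0.6575     0.01729
  Δ          -0.03036     0.03036
  eq           0.6271     0.04765
  solve Keq expr → x = 0.01012; check Q = 4.3870e-04
Then remove 0.008229 M of L.
Step 2:
                    M           L
  init         0.6271     0.03942
  Δ         -0.007648    0.007648
  eq           0.6195     0.04707
  solve Keq expr → x = 0.002549; check Q = 4.3870e-04
Then change container volume by factor 0.8 (V_new/V_old).
Step 3:
                    M           L
  init         0.7744     0.05884
  Δ                 0           0
  eq           0.7744     0.05884
  solve Keq expr → x = 0; check Q = 4.3870e-04

x = 0 M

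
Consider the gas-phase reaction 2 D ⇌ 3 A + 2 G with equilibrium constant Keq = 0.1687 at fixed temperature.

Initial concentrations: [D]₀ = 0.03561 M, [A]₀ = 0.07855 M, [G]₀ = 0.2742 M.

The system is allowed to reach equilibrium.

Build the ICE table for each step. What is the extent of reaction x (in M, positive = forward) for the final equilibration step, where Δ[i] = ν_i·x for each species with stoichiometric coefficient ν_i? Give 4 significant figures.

Q₀ = 0.02874 vs Keq = 0.1687 ⇒ Q<K, forward
Step 1:
                    D           A           G
  I           0.03561     0.07855      0.2742
  C          -0.01373     0.02059     0.01373
  E           0.02188     0.09914      0.2879
  solve Keq expr → x = 0.006864; check Q = 0.1687

x = 0.006864 M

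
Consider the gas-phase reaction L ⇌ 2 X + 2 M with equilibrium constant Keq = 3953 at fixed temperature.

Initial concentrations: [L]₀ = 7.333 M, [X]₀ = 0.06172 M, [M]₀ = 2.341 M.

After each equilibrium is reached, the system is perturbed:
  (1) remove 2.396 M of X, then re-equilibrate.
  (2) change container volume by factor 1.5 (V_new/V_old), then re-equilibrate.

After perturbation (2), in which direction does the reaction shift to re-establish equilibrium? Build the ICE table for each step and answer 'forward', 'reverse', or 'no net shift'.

Direction: forward

Q₀ = 0.002847 vs Keq = 3953 ⇒ Q<K, forward
Step 1:
                  L         X         M
  I           7.333   0.06172     2.341
  C          -4.551     9.102     9.102
  E           2.782     9.164     11.44
  solve Keq expr → x = 4.551; check Q = 3953
Then remove 2.396 M of X.
Step 2:
                  L         X         M
  I           2.782     6.768     11.44
  C         -0.4724    0.9449    0.9449
  E           2.309     7.713     12.39
  solve Keq expr → x = 0.4724; check Q = 3953
Then change container volume by factor 1.5 (V_new/V_old).
Step 3:
                  L         X         M
  I            1.54     5.142     8.259
  C         -0.6149      1.23      1.23
  E          0.9247     6.372     9.489
  solve Keq expr → x = 0.6149; check Q = 3953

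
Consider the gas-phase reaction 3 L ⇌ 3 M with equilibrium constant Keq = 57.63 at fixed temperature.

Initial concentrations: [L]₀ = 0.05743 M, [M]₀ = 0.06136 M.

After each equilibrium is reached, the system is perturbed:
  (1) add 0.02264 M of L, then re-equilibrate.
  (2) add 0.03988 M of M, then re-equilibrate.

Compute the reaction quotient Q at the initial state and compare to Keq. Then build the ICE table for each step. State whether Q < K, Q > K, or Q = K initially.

Q₀ = 1.22 vs Keq = 57.63 ⇒ Q<K, forward
Step 1:
                   L          M
  I          0.05743    0.06136
  C           -0.033      0.033
  E          0.02443    0.09436
  solve Keq expr → x = 0.011; check Q = 57.63
Then add 0.02264 M of L.
Step 2:
                   L          M
  I          0.04707    0.09436
  C         -0.01798    0.01798
  E          0.02909     0.1123
  solve Keq expr → x = 0.005995; check Q = 57.63
Then add 0.03988 M of M.
Step 3:
                   L          M
  I          0.02909     0.1522
  C         0.008201  -0.008201
  E          0.03729      0.144
  solve Keq expr → x = -0.002734; check Q = 57.63

Q₀ = 1.22; Q < K (proceeds forward)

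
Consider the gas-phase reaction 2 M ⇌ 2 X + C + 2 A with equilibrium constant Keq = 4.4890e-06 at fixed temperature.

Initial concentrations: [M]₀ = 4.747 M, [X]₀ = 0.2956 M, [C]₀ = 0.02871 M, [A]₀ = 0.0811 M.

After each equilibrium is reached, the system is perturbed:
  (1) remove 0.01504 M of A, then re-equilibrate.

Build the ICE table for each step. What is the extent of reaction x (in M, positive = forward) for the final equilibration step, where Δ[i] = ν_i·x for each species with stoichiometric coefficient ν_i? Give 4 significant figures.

Q₀ = 7.3223e-07 vs Keq = 4.4890e-06 ⇒ Q<K, forward
Step 1:
                   M          X          C          A
  Initial      4.747     0.2956    0.02871     0.0811
  Change    -0.04656    0.04656    0.02328    0.04656
  Equil          4.7     0.3422    0.05199     0.1277
  solve Keq expr → x = 0.02328; check Q = 4.4890e-06
Then remove 0.01504 M of A.
Step 2:
                   M          X          C          A
  Initial        4.7     0.3422    0.05199     0.1126
  Change   -0.007675   0.007675   0.003837   0.007675
  Equil        4.693     0.3498    0.05583     0.1203
  solve Keq expr → x = 0.003837; check Q = 4.4890e-06

x = 0.003837 M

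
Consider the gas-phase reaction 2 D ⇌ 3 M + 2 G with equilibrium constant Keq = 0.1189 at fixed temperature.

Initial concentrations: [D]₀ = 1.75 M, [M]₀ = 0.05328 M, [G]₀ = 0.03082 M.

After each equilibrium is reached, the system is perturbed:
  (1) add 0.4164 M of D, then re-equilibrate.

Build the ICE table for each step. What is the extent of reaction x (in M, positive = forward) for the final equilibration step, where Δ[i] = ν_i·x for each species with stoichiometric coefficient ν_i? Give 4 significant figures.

Q₀ = 4.6912e-08 vs Keq = 0.1189 ⇒ Q<K, forward
Step 1:
                  D         M         G
  Initial      1.75   0.05328   0.03082
  Change    -0.5223    0.7834    0.5223
  Equil       1.228    0.8367    0.5531
  solve Keq expr → x = 0.2611; check Q = 0.1189
Then add 0.4164 M of D.
Step 2:
                  D         M         G
  Initial     1.644    0.8367    0.5531
  Change   -0.05971   0.08957   0.05971
  Equil       1.584    0.9263    0.6128
  solve Keq expr → x = 0.02986; check Q = 0.1189

x = 0.02986 M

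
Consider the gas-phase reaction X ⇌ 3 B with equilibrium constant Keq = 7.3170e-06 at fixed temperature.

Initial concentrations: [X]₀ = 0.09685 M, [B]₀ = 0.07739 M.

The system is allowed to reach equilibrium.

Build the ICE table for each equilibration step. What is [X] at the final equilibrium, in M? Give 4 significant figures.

Q₀ = 0.004786 vs Keq = 7.3170e-06 ⇒ Q>K, reverse
Step 1:
                   X          B
  Initial    0.09685    0.07739
  Change     0.02261   -0.06783
  Equil       0.1195   0.009561
  solve Keq expr → x = -0.02261; check Q = 7.3170e-06

[X]_eq = 0.1195 M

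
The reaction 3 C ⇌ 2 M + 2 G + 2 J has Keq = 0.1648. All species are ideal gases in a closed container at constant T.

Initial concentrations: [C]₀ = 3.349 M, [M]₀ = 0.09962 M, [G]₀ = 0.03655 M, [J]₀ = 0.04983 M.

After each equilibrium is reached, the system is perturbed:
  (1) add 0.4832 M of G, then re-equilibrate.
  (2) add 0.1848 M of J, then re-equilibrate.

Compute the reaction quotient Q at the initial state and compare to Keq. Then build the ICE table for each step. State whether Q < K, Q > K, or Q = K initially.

Q₀ = 8.7640e-10 vs Keq = 0.1648 ⇒ Q<K, forward
Step 1:
                    C           M           G           J
  Initial       3.349     0.09962     0.03655     0.04983
  Change       -1.442       0.961       0.961       0.961
  Equil         1.907       1.061      0.9976       1.011
  solve Keq expr → x = 0.4805; check Q = 0.1648
Then add 0.4832 M of G.
Step 2:
                    C           M           G           J
  Initial       1.907       1.061       1.481       1.011
  Change       0.1532     -0.1021     -0.1021     -0.1021
  Equil         2.061      0.9585       1.379      0.9087
  solve Keq expr → x = -0.05105; check Q = 0.1648
Then add 0.1848 M of J.
Step 3:
                    C           M           G           J
  Initial       2.061      0.9585       1.379       1.094
  Change      0.07274    -0.04849    -0.04849    -0.04849
  Equil         2.133        0.91        1.33       1.045
  solve Keq expr → x = -0.02425; check Q = 0.1648

Q₀ = 8.7640e-10; Q < K (proceeds forward)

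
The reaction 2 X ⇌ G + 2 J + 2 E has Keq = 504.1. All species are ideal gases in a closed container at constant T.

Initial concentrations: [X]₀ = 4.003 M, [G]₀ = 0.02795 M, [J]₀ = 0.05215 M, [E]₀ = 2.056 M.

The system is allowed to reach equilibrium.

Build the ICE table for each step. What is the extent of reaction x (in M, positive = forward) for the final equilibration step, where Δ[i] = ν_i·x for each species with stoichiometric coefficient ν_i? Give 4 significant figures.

Q₀ = 2.0052e-05 vs Keq = 504.1 ⇒ Q<K, forward
Step 1:
                   X          G          J          E
  I            4.003    0.02795    0.05215      2.056
  C           -3.096      1.548      3.096      3.096
  E           0.9069      1.576      3.148      5.152
  solve Keq expr → x = 1.548; check Q = 504.1

x = 1.548 M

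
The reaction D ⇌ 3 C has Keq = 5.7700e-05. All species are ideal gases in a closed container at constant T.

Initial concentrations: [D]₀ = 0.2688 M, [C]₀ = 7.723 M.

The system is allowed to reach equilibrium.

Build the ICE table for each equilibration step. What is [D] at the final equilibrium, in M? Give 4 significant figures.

Q₀ = 1714 vs Keq = 5.7700e-05 ⇒ Q>K, reverse
Step 1:
                    D           C
  I            0.2688       7.723
  C             2.556      -7.668
  E             2.825     0.05463
  solve Keq expr → x = -2.556; check Q = 5.7700e-05

[D]_eq = 2.825 M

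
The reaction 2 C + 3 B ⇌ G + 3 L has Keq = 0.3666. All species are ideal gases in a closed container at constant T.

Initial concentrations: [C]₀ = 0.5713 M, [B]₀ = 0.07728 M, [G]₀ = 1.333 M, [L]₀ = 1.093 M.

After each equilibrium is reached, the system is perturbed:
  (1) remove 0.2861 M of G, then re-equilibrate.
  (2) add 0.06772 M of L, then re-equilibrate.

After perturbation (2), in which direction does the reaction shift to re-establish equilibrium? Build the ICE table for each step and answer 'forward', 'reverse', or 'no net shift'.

Direction: reverse

Q₀ = 1.1555e+04 vs Keq = 0.3666 ⇒ Q>K, reverse
Step 1:
                   C          B          G          L
  I           0.5713    0.07728      1.333      1.093
  C           0.4127     0.6191    -0.2064    -0.6191
  E            0.984     0.6964      1.127     0.4739
  solve Keq expr → x = -0.2064; check Q = 0.3666
Then remove 0.2861 M of G.
Step 2:
                   C          B          G          L
  I            0.984     0.6964     0.8405     0.4739
  C         -0.01585   -0.02378   0.007926    0.02378
  E           0.9682     0.6726     0.8485     0.4977
  solve Keq expr → x = 0.007926; check Q = 0.3666
Then add 0.06772 M of L.
Step 3:
                   C          B          G          L
  I           0.9682     0.6726     0.8485     0.5654
  C          0.02204    0.03306   -0.01102   -0.03306
  E           0.9902     0.7057     0.8374     0.5323
  solve Keq expr → x = -0.01102; check Q = 0.3666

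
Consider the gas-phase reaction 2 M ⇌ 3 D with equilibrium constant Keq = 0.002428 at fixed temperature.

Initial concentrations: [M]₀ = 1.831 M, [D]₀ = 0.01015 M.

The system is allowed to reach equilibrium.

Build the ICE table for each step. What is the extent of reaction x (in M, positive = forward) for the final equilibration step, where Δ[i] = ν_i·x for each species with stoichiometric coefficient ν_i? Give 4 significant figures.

x = 0.06067 M

Q₀ = 3.1190e-07 vs Keq = 0.002428 ⇒ Q<K, forward
Step 1:
                    M           D
  init          1.831     0.01015
  Δ           -0.1213       0.182
  eq             1.71      0.1922
  solve Keq expr → x = 0.06067; check Q = 0.002428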